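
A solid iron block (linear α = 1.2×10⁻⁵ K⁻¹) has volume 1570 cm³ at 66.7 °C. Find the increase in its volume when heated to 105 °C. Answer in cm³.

Isotropic solid: β ≈ 3α = 3.6×10⁻⁵ /K; ΔT = 38.3 K
ΔV = 3αV₀ΔT = 3(1.2×10⁻⁵)(1570)(38.3) = 2.16 cm³

ΔV = 2.16 cm³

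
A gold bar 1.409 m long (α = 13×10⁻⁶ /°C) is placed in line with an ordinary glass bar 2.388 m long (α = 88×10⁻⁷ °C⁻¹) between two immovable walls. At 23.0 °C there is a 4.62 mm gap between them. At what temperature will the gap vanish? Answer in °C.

α₁L₁ = 1.8317×10⁻⁵ m/K, α₂L₂ = 2.10144×10⁻⁵ m/K → total 3.93314×10⁻⁵ m/K
ΔT = g/(α₁L₁+α₂L₂) = 4.62×10⁻³ / 3.93314×10⁻⁵ = 117.46 K
T = 23.0 + 117.46 = 140.46 °C

T = 140 °C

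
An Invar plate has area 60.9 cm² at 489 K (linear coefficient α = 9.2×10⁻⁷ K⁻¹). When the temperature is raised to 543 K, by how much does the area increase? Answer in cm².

ΔA = 0.00605 cm²

Area coefficient ≈ 2α; |ΔT| = 54 K
ΔA = 2αA₀ΔT = 2(9.2×10⁻⁷)(60.9)(54) = 6.05×10⁻³ cm²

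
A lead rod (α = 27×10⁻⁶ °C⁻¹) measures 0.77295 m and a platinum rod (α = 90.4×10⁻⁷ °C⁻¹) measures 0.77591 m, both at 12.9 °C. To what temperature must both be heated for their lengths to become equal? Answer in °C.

Equal length when α₁L₁ΔT − α₂L₂ΔT = L₂ − L₁ = 2.96×10⁻³ m
α₁L₁ = 2.086965×10⁻⁵, α₂L₂ = 7.0142264×10⁻⁶ → Δ(αL) = 1.38554236×10⁻⁵ m/K
ΔT = 2.96×10⁻³ / 1.38554236×10⁻⁵ = 213.635 K, so T = 12.9 + 213.635 = 226.535 °C

T = 226.5 °C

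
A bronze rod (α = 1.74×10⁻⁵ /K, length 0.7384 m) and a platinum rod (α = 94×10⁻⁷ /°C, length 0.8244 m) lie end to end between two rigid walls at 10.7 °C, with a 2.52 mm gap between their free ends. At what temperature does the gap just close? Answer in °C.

Gap closes when ΔL₁ + ΔL₂ = 2.52 mm = 2.52×10⁻³ m
(α₁L₁ + α₂L₂)ΔT = g
α₁L₁ + α₂L₂ = 1.74×10⁻⁵×0.7384 + 94×10⁻⁷×0.8244 = 2.059752×10⁻⁵ m/K
ΔT = 2.52×10⁻³ / 2.059752×10⁻⁵ = 122.34 K
T = 10.7 + 122.34 = 133.04 °C

T = 133 °C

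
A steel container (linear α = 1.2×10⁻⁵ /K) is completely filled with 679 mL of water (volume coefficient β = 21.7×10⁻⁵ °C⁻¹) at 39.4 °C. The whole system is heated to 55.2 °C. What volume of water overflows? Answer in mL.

The container also expands: β_container ≈ 3α = 3.6×10⁻⁵ /K
Net overflow = V₀(β_liq − 3α_cont)ΔT
β − 3α = 2.17×10⁻⁴ − 3.6×10⁻⁵ = 1.81×10⁻⁴ /K; ΔT = 15.8 K
ΔV = 679 × 1.81×10⁻⁴ × 15.8 = 1.94 mL

1.94 mL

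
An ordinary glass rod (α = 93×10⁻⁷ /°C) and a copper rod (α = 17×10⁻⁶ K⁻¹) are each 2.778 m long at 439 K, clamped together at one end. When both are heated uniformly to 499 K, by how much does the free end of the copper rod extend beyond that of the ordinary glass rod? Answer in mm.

ΔT = 60 K
ordinary glass: ΔL = 93×10⁻⁷ × 2.778 m × 60 = 1.5501×10⁻³ m = 1.5501 mm
copper: ΔL = 17×10⁻⁶ × 2.778 m × 60 = 2.8336×10⁻³ m = 2.8336 mm
difference = 2.8336 − 1.5501 = 1.2835 mm

1.28 mm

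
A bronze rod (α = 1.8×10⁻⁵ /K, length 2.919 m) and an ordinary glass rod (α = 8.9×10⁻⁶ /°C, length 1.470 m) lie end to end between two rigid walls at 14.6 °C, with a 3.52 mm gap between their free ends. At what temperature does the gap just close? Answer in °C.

Gap closes when ΔL₁ + ΔL₂ = 3.52 mm = 3.52×10⁻³ m
(α₁L₁ + α₂L₂)ΔT = g
α₁L₁ + α₂L₂ = 1.8×10⁻⁵×2.919 + 8.9×10⁻⁶×1.470 = 6.5625×10⁻⁵ m/K
ΔT = 3.52×10⁻³ / 6.5625×10⁻⁵ = 53.638 K
T = 14.6 + 53.638 = 68.238 °C

T = 68.2 °C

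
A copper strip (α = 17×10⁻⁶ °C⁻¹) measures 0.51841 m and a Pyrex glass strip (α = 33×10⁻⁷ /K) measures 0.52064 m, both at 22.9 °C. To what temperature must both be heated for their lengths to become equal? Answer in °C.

T = 337.2 °C

L₁(1 + α₁ΔT) = L₂(1 + α₂ΔT) ⇒ ΔT = (L₂ − L₁)/(α₁L₁ − α₂L₂)
L₂ − L₁ = 0.52064 − 0.51841 = 2.23×10⁻³ m
α₁L₁ − α₂L₂ = 17×10⁻⁶×0.51841 − 33×10⁻⁷×0.52064 = 7.094858×10⁻⁶ m/K
ΔT = 2.23×10⁻³ / 7.094858×10⁻⁶ = 314.312 K
T = 22.9 + 314.312 = 337.212 °C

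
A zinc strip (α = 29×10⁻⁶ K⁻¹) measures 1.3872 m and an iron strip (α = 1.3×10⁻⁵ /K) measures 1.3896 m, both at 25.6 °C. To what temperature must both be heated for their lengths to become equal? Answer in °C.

T = 133.9 °C

L₁(1 + α₁ΔT) = L₂(1 + α₂ΔT) ⇒ ΔT = (L₂ − L₁)/(α₁L₁ − α₂L₂)
L₂ − L₁ = 1.3896 − 1.3872 = 2.40×10⁻³ m
α₁L₁ − α₂L₂ = 29×10⁻⁶×1.3872 − 1.3×10⁻⁵×1.3896 = 2.2164×10⁻⁵ m/K
ΔT = 2.40×10⁻³ / 2.2164×10⁻⁵ = 108.284 K
T = 25.6 + 108.284 = 133.884 °C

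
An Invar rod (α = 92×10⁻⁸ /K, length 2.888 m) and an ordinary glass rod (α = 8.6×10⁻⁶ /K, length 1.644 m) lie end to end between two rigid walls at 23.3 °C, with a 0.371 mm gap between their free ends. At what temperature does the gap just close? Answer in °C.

T = 45.4 °C

Gap closes when ΔL₁ + ΔL₂ = 0.371 mm = 3.71×10⁻⁴ m
(α₁L₁ + α₂L₂)ΔT = g
α₁L₁ + α₂L₂ = 92×10⁻⁸×2.888 + 8.6×10⁻⁶×1.644 = 1.679536×10⁻⁵ m/K
ΔT = 3.71×10⁻⁴ / 1.679536×10⁻⁵ = 22.089 K
T = 23.3 + 22.089 = 45.389 °C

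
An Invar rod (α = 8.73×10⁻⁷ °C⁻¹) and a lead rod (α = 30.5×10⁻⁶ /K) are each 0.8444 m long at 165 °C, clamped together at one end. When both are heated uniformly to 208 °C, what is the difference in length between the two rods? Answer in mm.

ΔT = 43 K
Invar: ΔL = 8.73×10⁻⁷ × 0.8444 m × 43 = 3.1698×10⁻⁵ m = 0.031698 mm
lead: ΔL = 30.5×10⁻⁶ × 0.8444 m × 43 = 1.1074×10⁻³ m = 1.1074 mm
difference = 1.1074 − 0.031698 = 1.075702 mm

1.08 mm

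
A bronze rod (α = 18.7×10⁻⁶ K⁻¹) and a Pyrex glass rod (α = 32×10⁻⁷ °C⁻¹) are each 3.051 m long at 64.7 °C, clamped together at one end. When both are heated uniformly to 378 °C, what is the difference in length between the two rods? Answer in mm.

ΔT = 313.3 K
bronze: ΔL = 18.7×10⁻⁶ × 3.051 m × 313.3 = 1.7875×10⁻² m = 17.875 mm
Pyrex glass: ΔL = 32×10⁻⁷ × 3.051 m × 313.3 = 3.0588×10⁻³ m = 3.0588 mm
difference = 17.875 − 3.0588 = 14.8162 mm

14.8 mm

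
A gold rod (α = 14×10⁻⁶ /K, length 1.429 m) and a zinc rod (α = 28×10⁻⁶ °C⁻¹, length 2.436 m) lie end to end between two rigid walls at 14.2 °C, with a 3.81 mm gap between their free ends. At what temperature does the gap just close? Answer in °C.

α₁L₁ = 2.0006×10⁻⁵ m/K, α₂L₂ = 6.8208×10⁻⁵ m/K → total 8.8214×10⁻⁵ m/K
ΔT = g/(α₁L₁+α₂L₂) = 3.81×10⁻³ / 8.8214×10⁻⁵ = 43.190 K
T = 14.2 + 43.190 = 57.390 °C

T = 57.4 °C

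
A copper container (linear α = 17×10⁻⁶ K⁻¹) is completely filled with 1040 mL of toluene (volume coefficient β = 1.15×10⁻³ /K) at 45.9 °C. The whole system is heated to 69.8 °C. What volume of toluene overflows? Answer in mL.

The container also expands: β_container ≈ 3α = 5.1×10⁻⁵ /K
Net overflow = V₀(β_liq − 3α_cont)ΔT
β − 3α = 1.15×10⁻³ − 5.1×10⁻⁵ = 1.099×10⁻³ /K; ΔT = 23.9 K
ΔV = 1040 × 1.099×10⁻³ × 23.9 = 27.3 mL

27.3 mL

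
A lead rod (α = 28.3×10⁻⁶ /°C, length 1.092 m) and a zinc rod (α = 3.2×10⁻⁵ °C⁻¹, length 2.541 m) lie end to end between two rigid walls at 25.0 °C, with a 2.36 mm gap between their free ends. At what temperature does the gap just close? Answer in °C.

T = 46.0 °C

α₁L₁ = 3.09036×10⁻⁵ m/K, α₂L₂ = 8.1312×10⁻⁵ m/K → total 1.122156×10⁻⁴ m/K
ΔT = g/(α₁L₁+α₂L₂) = 2.36×10⁻³ / 1.122156×10⁻⁴ = 21.031 K
T = 25.0 + 21.031 = 46.031 °C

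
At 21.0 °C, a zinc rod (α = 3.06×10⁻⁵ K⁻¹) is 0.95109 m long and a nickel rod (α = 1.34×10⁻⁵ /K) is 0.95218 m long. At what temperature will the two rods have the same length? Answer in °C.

Equal length when α₁L₁ΔT − α₂L₂ΔT = L₂ − L₁ = 1.09×10⁻³ m
α₁L₁ = 2.9103354×10⁻⁵, α₂L₂ = 1.2759212×10⁻⁵ → Δ(αL) = 1.6344142×10⁻⁵ m/K
ΔT = 1.09×10⁻³ / 1.6344142×10⁻⁵ = 66.6906 K, so T = 21.0 + 66.6906 = 87.6906 °C

T = 87.69 °C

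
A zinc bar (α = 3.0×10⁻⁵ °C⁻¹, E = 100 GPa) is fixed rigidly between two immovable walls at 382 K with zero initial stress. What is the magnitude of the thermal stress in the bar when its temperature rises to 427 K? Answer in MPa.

Fully constrained: the free strain ε = αΔT is blocked, so σ = Eε = EαΔT.
|ΔT| = 45 K
σ = 100×10⁹ × 3.0×10⁻⁵ × 45 = 1.35×10⁸ Pa

σ = 135 MPa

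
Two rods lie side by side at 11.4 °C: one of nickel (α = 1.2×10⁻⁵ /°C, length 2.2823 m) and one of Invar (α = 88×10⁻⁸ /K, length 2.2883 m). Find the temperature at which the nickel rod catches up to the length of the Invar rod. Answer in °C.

T = 247.9 °C

Equal length when α₁L₁ΔT − α₂L₂ΔT = L₂ − L₁ = 6.00×10⁻³ m
α₁L₁ = 2.73876×10⁻⁵, α₂L₂ = 2.013704×10⁻⁶ → Δ(αL) = 2.5373896×10⁻⁵ m/K
ΔT = 6.00×10⁻³ / 2.5373896×10⁻⁵ = 236.463 K, so T = 11.4 + 236.463 = 247.863 °C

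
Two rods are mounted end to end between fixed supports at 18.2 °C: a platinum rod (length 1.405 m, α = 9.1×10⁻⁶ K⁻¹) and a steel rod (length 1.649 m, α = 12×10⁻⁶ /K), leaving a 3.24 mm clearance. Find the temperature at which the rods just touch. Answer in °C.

Gap closes when ΔL₁ + ΔL₂ = 3.24 mm = 3.24×10⁻³ m
(α₁L₁ + α₂L₂)ΔT = g
α₁L₁ + α₂L₂ = 9.1×10⁻⁶×1.405 + 12×10⁻⁶×1.649 = 3.25735×10⁻⁵ m/K
ΔT = 3.24×10⁻³ / 3.25735×10⁻⁵ = 99.47 K
T = 18.2 + 99.47 = 117.67 °C

T = 118 °C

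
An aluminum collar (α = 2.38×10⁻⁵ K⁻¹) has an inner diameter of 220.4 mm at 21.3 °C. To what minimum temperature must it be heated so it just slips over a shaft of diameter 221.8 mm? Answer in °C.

T = 288 °C

Required Δd = 221.8 − 220.4 = 1.4 mm
Δd = αd₀ΔT ⇒ ΔT = Δd/(αd₀) = 1.4 / (2.38×10⁻⁵ × 220.4) = 266.89 K
T_min = 21.3 + 266.89 = 288.19 °C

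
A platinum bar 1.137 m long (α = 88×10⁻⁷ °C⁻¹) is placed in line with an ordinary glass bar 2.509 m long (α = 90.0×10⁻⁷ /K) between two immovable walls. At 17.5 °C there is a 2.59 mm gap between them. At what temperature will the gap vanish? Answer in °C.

T = 97.0 °C

α₁L₁ = 1.00056×10⁻⁵ m/K, α₂L₂ = 2.2581×10⁻⁵ m/K → total 3.25866×10⁻⁵ m/K
ΔT = g/(α₁L₁+α₂L₂) = 2.59×10⁻³ / 3.25866×10⁻⁵ = 79.481 K
T = 17.5 + 79.481 = 96.981 °C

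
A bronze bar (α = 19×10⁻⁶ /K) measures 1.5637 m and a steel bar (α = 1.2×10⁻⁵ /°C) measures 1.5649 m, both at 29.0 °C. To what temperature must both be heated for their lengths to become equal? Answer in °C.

T = 138.8 °C

L₁(1 + α₁ΔT) = L₂(1 + α₂ΔT) ⇒ ΔT = (L₂ − L₁)/(α₁L₁ − α₂L₂)
L₂ − L₁ = 1.5649 − 1.5637 = 1.20×10⁻³ m
α₁L₁ − α₂L₂ = 19×10⁻⁶×1.5637 − 1.2×10⁻⁵×1.5649 = 1.09315×10⁻⁵ m/K
ΔT = 1.20×10⁻³ / 1.09315×10⁻⁵ = 109.775 K
T = 29.0 + 109.775 = 138.775 °C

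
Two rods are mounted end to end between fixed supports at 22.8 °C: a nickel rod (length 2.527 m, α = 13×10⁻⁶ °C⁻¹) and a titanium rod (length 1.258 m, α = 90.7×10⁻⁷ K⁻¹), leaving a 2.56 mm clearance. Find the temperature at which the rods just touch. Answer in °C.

Gap closes when ΔL₁ + ΔL₂ = 2.56 mm = 2.56×10⁻³ m
(α₁L₁ + α₂L₂)ΔT = g
α₁L₁ + α₂L₂ = 13×10⁻⁶×2.527 + 90.7×10⁻⁷×1.258 = 4.426106×10⁻⁵ m/K
ΔT = 2.56×10⁻³ / 4.426106×10⁻⁵ = 57.839 K
T = 22.8 + 57.839 = 80.639 °C

T = 80.6 °C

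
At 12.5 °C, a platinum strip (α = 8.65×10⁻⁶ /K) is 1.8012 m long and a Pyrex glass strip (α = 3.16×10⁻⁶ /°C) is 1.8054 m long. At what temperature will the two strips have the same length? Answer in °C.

T = 437.8 °C

Equal length when α₁L₁ΔT − α₂L₂ΔT = L₂ − L₁ = 4.20×10⁻³ m
α₁L₁ = 1.558038×10⁻⁵, α₂L₂ = 5.705064×10⁻⁶ → Δ(αL) = 9.875316×10⁻⁶ m/K
ΔT = 4.20×10⁻³ / 9.875316×10⁻⁶ = 425.303 K, so T = 12.5 + 425.303 = 437.803 °C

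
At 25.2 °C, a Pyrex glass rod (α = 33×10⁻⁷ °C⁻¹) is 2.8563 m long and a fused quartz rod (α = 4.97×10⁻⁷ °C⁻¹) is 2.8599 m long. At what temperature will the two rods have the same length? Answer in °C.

Equal length when α₁L₁ΔT − α₂L₂ΔT = L₂ − L₁ = 3.60×10⁻³ m
α₁L₁ = 9.42579×10⁻⁶, α₂L₂ = 1.4213703×10⁻⁶ → Δ(αL) = 8.0044197×10⁻⁶ m/K
ΔT = 3.60×10⁻³ / 8.0044197×10⁻⁶ = 449.752 K, so T = 25.2 + 449.752 = 474.952 °C

T = 475.0 °C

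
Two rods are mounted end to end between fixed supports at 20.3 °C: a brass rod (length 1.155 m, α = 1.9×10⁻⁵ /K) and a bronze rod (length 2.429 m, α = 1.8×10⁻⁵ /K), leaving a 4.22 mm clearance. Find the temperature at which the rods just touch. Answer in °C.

Gap closes when ΔL₁ + ΔL₂ = 4.22 mm = 4.22×10⁻³ m
(α₁L₁ + α₂L₂)ΔT = g
α₁L₁ + α₂L₂ = 1.9×10⁻⁵×1.155 + 1.8×10⁻⁵×2.429 = 6.5667×10⁻⁵ m/K
ΔT = 4.22×10⁻³ / 6.5667×10⁻⁵ = 64.264 K
T = 20.3 + 64.264 = 84.564 °C

T = 84.6 °C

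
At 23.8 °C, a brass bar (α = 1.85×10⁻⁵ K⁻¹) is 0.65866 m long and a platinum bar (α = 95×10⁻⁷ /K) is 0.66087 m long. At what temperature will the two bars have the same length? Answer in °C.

Equal length when α₁L₁ΔT − α₂L₂ΔT = L₂ − L₁ = 2.21×10⁻³ m
α₁L₁ = 1.218521×10⁻⁵, α₂L₂ = 6.278265×10⁻⁶ → Δ(αL) = 5.906945×10⁻⁶ m/K
ΔT = 2.21×10⁻³ / 5.906945×10⁻⁶ = 374.136 K, so T = 23.8 + 374.136 = 397.936 °C

T = 397.9 °C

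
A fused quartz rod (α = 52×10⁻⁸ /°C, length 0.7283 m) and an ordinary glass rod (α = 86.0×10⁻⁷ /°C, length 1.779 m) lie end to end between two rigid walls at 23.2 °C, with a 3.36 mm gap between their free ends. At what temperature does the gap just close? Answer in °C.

T = 238 °C

Gap closes when ΔL₁ + ΔL₂ = 3.36 mm = 3.36×10⁻³ m
(α₁L₁ + α₂L₂)ΔT = g
α₁L₁ + α₂L₂ = 52×10⁻⁸×0.7283 + 86.0×10⁻⁷×1.779 = 1.5678116×10⁻⁵ m/K
ΔT = 3.36×10⁻³ / 1.5678116×10⁻⁵ = 214.31 K
T = 23.2 + 214.31 = 237.51 °C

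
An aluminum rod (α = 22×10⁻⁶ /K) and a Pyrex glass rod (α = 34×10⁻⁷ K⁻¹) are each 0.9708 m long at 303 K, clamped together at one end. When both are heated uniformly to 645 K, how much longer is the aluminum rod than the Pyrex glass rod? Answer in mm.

ΔT = 342 K
aluminum: ΔL = 22×10⁻⁶ × 0.9708 m × 342 = 7.3043×10⁻³ m = 7.3043 mm
Pyrex glass: ΔL = 34×10⁻⁷ × 0.9708 m × 342 = 1.1288×10⁻³ m = 1.1288 mm
difference = 7.3043 − 1.1288 = 6.1755 mm

6.18 mm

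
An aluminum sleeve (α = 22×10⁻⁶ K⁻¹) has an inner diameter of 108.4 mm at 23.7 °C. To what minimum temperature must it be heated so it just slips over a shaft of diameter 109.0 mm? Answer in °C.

Required Δd = 109.0 − 108.4 = 0.6 mm
Δd = αd₀ΔT ⇒ ΔT = Δd/(αd₀) = 0.6 / (22×10⁻⁶ × 108.4) = 251.59 K
T_min = 23.7 + 251.59 = 275.29 °C

T = 275 °C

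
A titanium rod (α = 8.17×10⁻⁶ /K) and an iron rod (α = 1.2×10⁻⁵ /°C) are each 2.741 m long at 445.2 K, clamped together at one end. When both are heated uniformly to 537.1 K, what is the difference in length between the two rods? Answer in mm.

ΔT = 91.9 K
titanium: ΔL = 8.17×10⁻⁶ × 2.741 m × 91.9 = 2.0580×10⁻³ m = 2.0580 mm
iron: ΔL = 1.2×10⁻⁵ × 2.741 m × 91.9 = 3.0228×10⁻³ m = 3.0228 mm
difference = 3.0228 − 2.0580 = 0.9648 mm

0.965 mm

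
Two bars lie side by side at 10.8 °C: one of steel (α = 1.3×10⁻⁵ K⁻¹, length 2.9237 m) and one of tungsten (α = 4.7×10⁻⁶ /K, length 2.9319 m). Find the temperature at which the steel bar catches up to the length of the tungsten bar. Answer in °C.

T = 349.2 °C

Equal length when α₁L₁ΔT − α₂L₂ΔT = L₂ − L₁ = 8.20×10⁻³ m
α₁L₁ = 3.80081×10⁻⁵, α₂L₂ = 1.377993×10⁻⁵ → Δ(αL) = 2.422817×10⁻⁵ m/K
ΔT = 8.20×10⁻³ / 2.422817×10⁻⁵ = 338.449 K, so T = 10.8 + 338.449 = 349.249 °C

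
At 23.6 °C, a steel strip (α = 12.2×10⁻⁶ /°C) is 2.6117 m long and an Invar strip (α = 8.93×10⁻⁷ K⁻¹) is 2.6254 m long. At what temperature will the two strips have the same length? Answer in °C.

L₁(1 + α₁ΔT) = L₂(1 + α₂ΔT) ⇒ ΔT = (L₂ − L₁)/(α₁L₁ − α₂L₂)
L₂ − L₁ = 2.6254 − 2.6117 = 1.37×10⁻² m
α₁L₁ − α₂L₂ = 12.2×10⁻⁶×2.6117 − 8.93×10⁻⁷×2.6254 = 2.95182578×10⁻⁵ m/K
ΔT = 1.37×10⁻² / 2.95182578×10⁻⁵ = 464.120 K
T = 23.6 + 464.120 = 487.720 °C

T = 487.7 °C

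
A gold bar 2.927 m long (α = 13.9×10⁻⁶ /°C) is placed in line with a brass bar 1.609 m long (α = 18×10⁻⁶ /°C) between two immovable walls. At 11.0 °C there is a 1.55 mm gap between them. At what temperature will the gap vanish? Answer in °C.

T = 33.3 °C

α₁L₁ = 4.06853×10⁻⁵ m/K, α₂L₂ = 2.8962×10⁻⁵ m/K → total 6.96473×10⁻⁵ m/K
ΔT = g/(α₁L₁+α₂L₂) = 1.55×10⁻³ / 6.96473×10⁻⁵ = 22.255 K
T = 11.0 + 22.255 = 33.255 °C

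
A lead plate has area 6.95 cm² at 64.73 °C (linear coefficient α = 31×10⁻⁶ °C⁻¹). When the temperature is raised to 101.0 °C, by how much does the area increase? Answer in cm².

ΔA = 0.0156 cm²

Area coefficient ≈ 2α; |ΔT| = 36.27 K
ΔA = 2αA₀ΔT = 2(31×10⁻⁶)(6.95)(36.27) = 0.0156 cm²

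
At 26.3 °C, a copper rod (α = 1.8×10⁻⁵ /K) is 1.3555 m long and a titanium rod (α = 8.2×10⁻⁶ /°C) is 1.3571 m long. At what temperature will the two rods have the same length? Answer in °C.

T = 146.9 °C

L₁(1 + α₁ΔT) = L₂(1 + α₂ΔT) ⇒ ΔT = (L₂ − L₁)/(α₁L₁ − α₂L₂)
L₂ − L₁ = 1.3571 − 1.3555 = 1.60×10⁻³ m
α₁L₁ − α₂L₂ = 1.8×10⁻⁵×1.3555 − 8.2×10⁻⁶×1.3571 = 1.327078×10⁻⁵ m/K
ΔT = 1.60×10⁻³ / 1.327078×10⁻⁵ = 120.566 K
T = 26.3 + 120.566 = 146.866 °C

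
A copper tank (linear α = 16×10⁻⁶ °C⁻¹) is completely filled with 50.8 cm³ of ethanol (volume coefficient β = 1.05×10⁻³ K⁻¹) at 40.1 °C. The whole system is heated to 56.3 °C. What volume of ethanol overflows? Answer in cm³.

0.825 cm³

The tank also expands: β_container ≈ 3α = 4.8×10⁻⁵ /K
Net overflow = V₀(β_liq − 3α_cont)ΔT
β − 3α = 1.05×10⁻³ − 4.8×10⁻⁵ = 1.002×10⁻³ /K; ΔT = 16.2 K
ΔV = 50.8 × 1.002×10⁻³ × 16.2 = 0.825 cm³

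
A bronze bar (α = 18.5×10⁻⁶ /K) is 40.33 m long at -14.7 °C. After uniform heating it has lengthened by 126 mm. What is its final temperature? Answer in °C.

T = 154 °C

ΔL = αL₀ΔT ⇒ ΔT = ΔL / (αL₀)
ΔT = 126×10⁻³ m / (18.5×10⁻⁶ × 40.33 m) = 168.88 K
T = -14.7 + 168.88 = 154.18 °C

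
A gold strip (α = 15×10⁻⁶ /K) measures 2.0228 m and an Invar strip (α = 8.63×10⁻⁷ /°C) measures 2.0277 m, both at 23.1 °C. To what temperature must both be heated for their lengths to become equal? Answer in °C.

T = 194.5 °C

Equal length when α₁L₁ΔT − α₂L₂ΔT = L₂ − L₁ = 4.90×10⁻³ m
α₁L₁ = 3.0342×10⁻⁵, α₂L₂ = 1.7499051×10⁻⁶ → Δ(αL) = 2.85920949×10⁻⁵ m/K
ΔT = 4.90×10⁻³ / 2.85920949×10⁻⁵ = 171.376 K, so T = 23.1 + 171.376 = 194.476 °C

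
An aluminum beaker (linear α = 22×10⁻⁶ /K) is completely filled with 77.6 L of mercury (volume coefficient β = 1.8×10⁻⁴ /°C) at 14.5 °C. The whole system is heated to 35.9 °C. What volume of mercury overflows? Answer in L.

The beaker also expands: β_container ≈ 3α = 6.6×10⁻⁵ /K
Net overflow = V₀(β_liq − 3α_cont)ΔT
β − 3α = 1.80×10⁻⁴ − 6.6×10⁻⁵ = 1.14×10⁻⁴ /K; ΔT = 21.4 K
ΔV = 77.6 × 1.14×10⁻⁴ × 21.4 = 0.189 L

0.189 L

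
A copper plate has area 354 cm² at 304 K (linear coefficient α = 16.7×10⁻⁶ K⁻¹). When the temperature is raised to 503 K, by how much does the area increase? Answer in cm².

ΔA = 2.35 cm²

Area coefficient ≈ 2α; |ΔT| = 199 K
ΔA = 2αA₀ΔT = 2(16.7×10⁻⁶)(354)(199) = 2.35 cm²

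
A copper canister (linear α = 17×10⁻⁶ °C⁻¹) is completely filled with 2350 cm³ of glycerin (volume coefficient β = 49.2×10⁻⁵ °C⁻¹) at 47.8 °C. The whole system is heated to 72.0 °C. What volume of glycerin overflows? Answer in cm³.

The canister also expands: β_container ≈ 3α = 5.1×10⁻⁵ /K
Net overflow = V₀(β_liq − 3α_cont)ΔT
β − 3α = 4.92×10⁻⁴ − 5.1×10⁻⁵ = 4.41×10⁻⁴ /K; ΔT = 24.2 K
ΔV = 2350 × 4.41×10⁻⁴ × 24.2 = 25.1 cm³

25.1 cm³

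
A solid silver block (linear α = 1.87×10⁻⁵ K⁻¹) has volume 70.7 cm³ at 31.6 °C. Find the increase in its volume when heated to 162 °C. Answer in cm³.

Isotropic solid: β ≈ 3α = 5.6×10⁻⁵ /K; ΔT = 130.4 K
ΔV = 3αV₀ΔT = 3(1.87×10⁻⁵)(70.7)(130.4) = 0.517 cm³

ΔV = 0.517 cm³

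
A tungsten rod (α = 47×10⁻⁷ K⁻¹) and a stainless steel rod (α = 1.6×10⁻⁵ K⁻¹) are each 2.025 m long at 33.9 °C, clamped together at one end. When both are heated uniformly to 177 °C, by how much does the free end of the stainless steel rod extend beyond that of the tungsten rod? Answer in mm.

3.27 mm

ΔT = 143.1 K
tungsten: ΔL = 47×10⁻⁷ × 2.025 m × 143.1 = 1.3620×10⁻³ m = 1.3620 mm
stainless steel: ΔL = 1.6×10⁻⁵ × 2.025 m × 143.1 = 4.6364×10⁻³ m = 4.6364 mm
difference = 4.6364 − 1.3620 = 3.2744 mm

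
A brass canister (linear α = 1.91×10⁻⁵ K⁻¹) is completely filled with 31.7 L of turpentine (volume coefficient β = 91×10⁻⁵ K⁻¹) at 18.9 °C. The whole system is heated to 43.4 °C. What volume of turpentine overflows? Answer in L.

0.662 L

The canister also expands: β_container ≈ 3α = 5.73×10⁻⁵ /K
Net overflow = V₀(β_liq − 3α_cont)ΔT
β − 3α = 9.10×10⁻⁴ − 5.73×10⁻⁵ = 8.527×10⁻⁴ /K; ΔT = 24.5 K
ΔV = 31.7 × 8.527×10⁻⁴ × 24.5 = 0.662 L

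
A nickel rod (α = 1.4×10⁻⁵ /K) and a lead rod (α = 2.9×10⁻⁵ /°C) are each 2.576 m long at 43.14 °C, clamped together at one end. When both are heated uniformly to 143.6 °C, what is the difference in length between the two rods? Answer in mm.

3.88 mm

ΔT = 100.46 K
nickel: ΔL = 1.4×10⁻⁵ × 2.576 m × 100.46 = 3.6230×10⁻³ m = 3.6230 mm
lead: ΔL = 2.9×10⁻⁵ × 2.576 m × 100.46 = 7.5048×10⁻³ m = 7.5048 mm
difference = 7.5048 − 3.6230 = 3.8818 mm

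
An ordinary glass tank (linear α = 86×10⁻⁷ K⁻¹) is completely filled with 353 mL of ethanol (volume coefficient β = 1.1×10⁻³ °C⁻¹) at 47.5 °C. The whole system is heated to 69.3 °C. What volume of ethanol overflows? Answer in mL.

The tank also expands: β_container ≈ 3α = 2.58×10⁻⁵ /K
Net overflow = V₀(β_liq − 3α_cont)ΔT
β − 3α = 1.10×10⁻³ − 2.58×10⁻⁵ = 1.0742×10⁻³ /K; ΔT = 21.8 K
ΔV = 353 × 1.0742×10⁻³ × 21.8 = 8.27 mL

8.27 mL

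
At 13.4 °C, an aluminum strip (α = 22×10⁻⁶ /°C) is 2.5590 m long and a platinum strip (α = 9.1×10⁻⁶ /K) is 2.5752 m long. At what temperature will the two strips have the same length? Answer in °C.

L₁(1 + α₁ΔT) = L₂(1 + α₂ΔT) ⇒ ΔT = (L₂ − L₁)/(α₁L₁ − α₂L₂)
L₂ − L₁ = 2.5752 − 2.5590 = 1.62×10⁻² m
α₁L₁ − α₂L₂ = 22×10⁻⁶×2.5590 − 9.1×10⁻⁶×2.5752 = 3.286368×10⁻⁵ m/K
ΔT = 1.62×10⁻² / 3.286368×10⁻⁵ = 492.945 K
T = 13.4 + 492.945 = 506.345 °C

T = 506.3 °C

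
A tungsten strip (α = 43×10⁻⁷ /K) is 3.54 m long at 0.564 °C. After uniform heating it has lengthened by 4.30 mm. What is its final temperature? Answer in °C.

T = 283 °C

ΔL = αL₀ΔT ⇒ ΔT = ΔL / (αL₀)
ΔT = 4.30×10⁻³ m / (43×10⁻⁷ × 3.54 m) = 282.486 K
T = 0.564 + 282.486 = 283.050 °C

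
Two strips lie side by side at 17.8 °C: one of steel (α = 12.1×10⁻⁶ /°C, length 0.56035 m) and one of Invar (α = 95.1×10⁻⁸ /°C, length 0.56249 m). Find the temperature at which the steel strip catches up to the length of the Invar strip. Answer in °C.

L₁(1 + α₁ΔT) = L₂(1 + α₂ΔT) ⇒ ΔT = (L₂ − L₁)/(α₁L₁ − α₂L₂)
L₂ − L₁ = 0.56249 − 0.56035 = 2.14×10⁻³ m
α₁L₁ − α₂L₂ = 12.1×10⁻⁶×0.56035 − 95.1×10⁻⁸×0.56249 = 6.24530701×10⁻⁶ m/K
ΔT = 2.14×10⁻³ / 6.24530701×10⁻⁶ = 342.657 K
T = 17.8 + 342.657 = 360.457 °C

T = 360.5 °C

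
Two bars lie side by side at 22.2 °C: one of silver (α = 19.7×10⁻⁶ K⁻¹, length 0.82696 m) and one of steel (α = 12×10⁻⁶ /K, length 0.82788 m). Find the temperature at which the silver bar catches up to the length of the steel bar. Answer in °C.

T = 166.9 °C

L₁(1 + α₁ΔT) = L₂(1 + α₂ΔT) ⇒ ΔT = (L₂ − L₁)/(α₁L₁ − α₂L₂)
L₂ − L₁ = 0.82788 − 0.82696 = 9.20×10⁻⁴ m
α₁L₁ − α₂L₂ = 19.7×10⁻⁶×0.82696 − 12×10⁻⁶×0.82788 = 6.356552×10⁻⁶ m/K
ΔT = 9.20×10⁻⁴ / 6.356552×10⁻⁶ = 144.733 K
T = 22.2 + 144.733 = 166.933 °C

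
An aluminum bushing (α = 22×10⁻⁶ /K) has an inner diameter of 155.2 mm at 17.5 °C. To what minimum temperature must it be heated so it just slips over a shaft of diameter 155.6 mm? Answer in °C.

T = 135 °C

Required Δd = 155.6 − 155.2 = 0.4 mm
Δd = αd₀ΔT ⇒ ΔT = Δd/(αd₀) = 0.4 / (22×10⁻⁶ × 155.2) = 117.15 K
T_min = 17.5 + 117.15 = 134.65 °C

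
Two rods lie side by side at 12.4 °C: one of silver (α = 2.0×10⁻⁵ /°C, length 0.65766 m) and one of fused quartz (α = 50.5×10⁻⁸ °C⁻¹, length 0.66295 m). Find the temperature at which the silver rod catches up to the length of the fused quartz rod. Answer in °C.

Equal length when α₁L₁ΔT − α₂L₂ΔT = L₂ − L₁ = 5.29×10⁻³ m
α₁L₁ = 1.31532×10⁻⁵, α₂L₂ = 3.3478975×10⁻⁷ → Δ(αL) = 1.281841025×10⁻⁵ m/K
ΔT = 5.29×10⁻³ / 1.281841025×10⁻⁵ = 412.688 K, so T = 12.4 + 412.688 = 425.088 °C

T = 425.1 °C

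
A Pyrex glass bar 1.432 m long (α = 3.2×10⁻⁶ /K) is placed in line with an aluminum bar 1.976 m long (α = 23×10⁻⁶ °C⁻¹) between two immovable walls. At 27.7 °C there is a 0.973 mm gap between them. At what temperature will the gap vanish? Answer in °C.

T = 47.1 °C

α₁L₁ = 4.5824×10⁻⁶ m/K, α₂L₂ = 4.5448×10⁻⁵ m/K → total 5.00304×10⁻⁵ m/K
ΔT = g/(α₁L₁+α₂L₂) = 9.73×10⁻⁴ / 5.00304×10⁻⁵ = 19.448 K
T = 27.7 + 19.448 = 47.148 °C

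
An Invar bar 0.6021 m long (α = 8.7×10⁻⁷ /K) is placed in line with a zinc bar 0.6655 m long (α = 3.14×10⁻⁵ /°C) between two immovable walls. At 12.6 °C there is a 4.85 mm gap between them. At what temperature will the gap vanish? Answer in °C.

Gap closes when ΔL₁ + ΔL₂ = 4.85 mm = 4.85×10⁻³ m
(α₁L₁ + α₂L₂)ΔT = g
α₁L₁ + α₂L₂ = 8.7×10⁻⁷×0.6021 + 3.14×10⁻⁵×0.6655 = 2.1420527×10⁻⁵ m/K
ΔT = 4.85×10⁻³ / 2.1420527×10⁻⁵ = 226.42 K
T = 12.6 + 226.42 = 239.02 °C

T = 239 °C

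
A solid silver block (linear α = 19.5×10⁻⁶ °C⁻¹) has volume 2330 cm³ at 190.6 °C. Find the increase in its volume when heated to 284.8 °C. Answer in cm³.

ΔV = 12.8 cm³

Isotropic solid: β ≈ 3α = 5.8×10⁻⁵ /K; ΔT = 94.2 K
ΔV = 3αV₀ΔT = 3(19.5×10⁻⁶)(2330)(94.2) = 12.8 cm³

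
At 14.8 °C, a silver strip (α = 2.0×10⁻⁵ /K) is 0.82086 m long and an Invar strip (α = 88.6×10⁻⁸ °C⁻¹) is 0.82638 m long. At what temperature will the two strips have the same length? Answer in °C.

T = 366.7 °C

L₁(1 + α₁ΔT) = L₂(1 + α₂ΔT) ⇒ ΔT = (L₂ − L₁)/(α₁L₁ − α₂L₂)
L₂ − L₁ = 0.82638 − 0.82086 = 5.52×10⁻³ m
α₁L₁ − α₂L₂ = 2.0×10⁻⁵×0.82086 − 88.6×10⁻⁸×0.82638 = 1.568502732×10⁻⁵ m/K
ΔT = 5.52×10⁻³ / 1.568502732×10⁻⁵ = 351.928 K
T = 14.8 + 351.928 = 366.728 °C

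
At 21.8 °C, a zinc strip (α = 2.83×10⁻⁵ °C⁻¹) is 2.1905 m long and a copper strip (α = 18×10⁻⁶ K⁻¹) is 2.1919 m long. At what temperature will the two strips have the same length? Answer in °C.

T = 83.92 °C

L₁(1 + α₁ΔT) = L₂(1 + α₂ΔT) ⇒ ΔT = (L₂ − L₁)/(α₁L₁ − α₂L₂)
L₂ − L₁ = 2.1919 − 2.1905 = 1.40×10⁻³ m
α₁L₁ − α₂L₂ = 2.83×10⁻⁵×2.1905 − 18×10⁻⁶×2.1919 = 2.253695×10⁻⁵ m/K
ΔT = 1.40×10⁻³ / 2.253695×10⁻⁵ = 62.1202 K
T = 21.8 + 62.1202 = 83.9202 °C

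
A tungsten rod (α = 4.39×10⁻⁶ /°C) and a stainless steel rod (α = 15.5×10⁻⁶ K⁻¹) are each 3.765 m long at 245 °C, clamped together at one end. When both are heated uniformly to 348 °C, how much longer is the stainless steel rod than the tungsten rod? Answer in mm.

ΔT = 103 K
tungsten: ΔL = 4.39×10⁻⁶ × 3.765 m × 103 = 1.7024×10⁻³ m = 1.7024 mm
stainless steel: ΔL = 15.5×10⁻⁶ × 3.765 m × 103 = 6.0108×10⁻³ m = 6.0108 mm
difference = 6.0108 − 1.7024 = 4.3084 mm

4.31 mm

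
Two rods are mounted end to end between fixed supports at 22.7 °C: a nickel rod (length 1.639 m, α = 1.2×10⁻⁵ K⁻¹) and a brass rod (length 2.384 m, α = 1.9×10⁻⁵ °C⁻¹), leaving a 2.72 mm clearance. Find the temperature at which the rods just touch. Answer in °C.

Gap closes when ΔL₁ + ΔL₂ = 2.72 mm = 2.72×10⁻³ m
(α₁L₁ + α₂L₂)ΔT = g
α₁L₁ + α₂L₂ = 1.2×10⁻⁵×1.639 + 1.9×10⁻⁵×2.384 = 6.4964×10⁻⁵ m/K
ΔT = 2.72×10⁻³ / 6.4964×10⁻⁵ = 41.869 K
T = 22.7 + 41.869 = 64.569 °C

T = 64.6 °C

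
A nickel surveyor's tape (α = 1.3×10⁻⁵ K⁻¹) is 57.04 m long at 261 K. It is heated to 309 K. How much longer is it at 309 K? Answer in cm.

ΔL = 3.56 cm

|ΔT| = |309 − 261| = 48 K
ΔL = αL₀ΔT = (1.3×10⁻⁵)(57.04)(48) = 3.56×10⁻² m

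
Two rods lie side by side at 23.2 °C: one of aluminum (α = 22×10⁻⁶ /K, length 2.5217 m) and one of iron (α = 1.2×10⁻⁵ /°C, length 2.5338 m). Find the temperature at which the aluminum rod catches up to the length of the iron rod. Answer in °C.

T = 505.8 °C

Equal length when α₁L₁ΔT − α₂L₂ΔT = L₂ − L₁ = 1.21×10⁻² m
α₁L₁ = 5.54774×10⁻⁵, α₂L₂ = 3.04056×10⁻⁵ → Δ(αL) = 2.50718×10⁻⁵ m/K
ΔT = 1.21×10⁻² / 2.50718×10⁻⁵ = 482.614 K, so T = 23.2 + 482.614 = 505.814 °C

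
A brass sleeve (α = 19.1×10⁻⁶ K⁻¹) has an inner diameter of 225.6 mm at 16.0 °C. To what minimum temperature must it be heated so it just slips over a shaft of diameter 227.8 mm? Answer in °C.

T = 527 °C

Required Δd = 227.8 − 225.6 = 2.2 mm
Δd = αd₀ΔT ⇒ ΔT = Δd/(αd₀) = 2.2 / (19.1×10⁻⁶ × 225.6) = 510.56 K
T_min = 16.0 + 510.56 = 526.56 °C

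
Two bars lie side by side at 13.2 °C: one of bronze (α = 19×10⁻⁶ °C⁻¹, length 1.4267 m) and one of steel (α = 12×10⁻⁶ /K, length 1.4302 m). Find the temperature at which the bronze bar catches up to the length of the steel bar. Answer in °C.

T = 365.1 °C

Equal length when α₁L₁ΔT − α₂L₂ΔT = L₂ − L₁ = 3.50×10⁻³ m
α₁L₁ = 2.71073×10⁻⁵, α₂L₂ = 1.71624×10⁻⁵ → Δ(αL) = 9.9449×10⁻⁶ m/K
ΔT = 3.50×10⁻³ / 9.9449×10⁻⁶ = 351.939 K, so T = 13.2 + 351.939 = 365.139 °C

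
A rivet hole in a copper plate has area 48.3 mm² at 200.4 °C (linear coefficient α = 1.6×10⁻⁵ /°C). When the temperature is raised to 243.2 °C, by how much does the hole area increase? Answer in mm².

Area coefficient ≈ 2α; |ΔT| = 42.8 K
ΔA = 2αA₀ΔT = 2(1.6×10⁻⁵)(48.3)(42.8) = 0.0662 mm²

ΔA = 0.0662 mm²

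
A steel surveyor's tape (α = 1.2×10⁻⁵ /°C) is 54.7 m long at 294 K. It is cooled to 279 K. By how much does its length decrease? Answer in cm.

|ΔT| = |279 − 294| = 15 K
ΔL = αL₀ΔT = (1.2×10⁻⁵)(54.7)(15) = 9.85×10⁻³ m

ΔL = 0.985 cm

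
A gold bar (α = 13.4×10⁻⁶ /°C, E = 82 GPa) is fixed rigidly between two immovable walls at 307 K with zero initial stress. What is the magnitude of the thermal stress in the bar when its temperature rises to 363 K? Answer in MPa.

Fully constrained: the free strain ε = αΔT is blocked, so σ = Eε = EαΔT.
|ΔT| = 56 K
σ = 82.0×10⁹ × 13.4×10⁻⁶ × 56 = 6.15×10⁷ Pa

σ = 61.5 MPa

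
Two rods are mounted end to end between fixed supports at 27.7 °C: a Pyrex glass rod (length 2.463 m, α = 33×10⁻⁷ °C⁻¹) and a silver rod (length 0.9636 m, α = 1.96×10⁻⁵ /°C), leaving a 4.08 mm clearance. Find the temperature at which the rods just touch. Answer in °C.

T = 179 °C

α₁L₁ = 8.1279×10⁻⁶ m/K, α₂L₂ = 1.888656×10⁻⁵ m/K → total 2.701446×10⁻⁵ m/K
ΔT = g/(α₁L₁+α₂L₂) = 4.08×10⁻³ / 2.701446×10⁻⁵ = 151.03 K
T = 27.7 + 151.03 = 178.73 °C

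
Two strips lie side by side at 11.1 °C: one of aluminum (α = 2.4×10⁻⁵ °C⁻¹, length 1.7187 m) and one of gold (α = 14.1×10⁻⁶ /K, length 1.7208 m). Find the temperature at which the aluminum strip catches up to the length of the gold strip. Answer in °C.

L₁(1 + α₁ΔT) = L₂(1 + α₂ΔT) ⇒ ΔT = (L₂ − L₁)/(α₁L₁ − α₂L₂)
L₂ − L₁ = 1.7208 − 1.7187 = 2.10×10⁻³ m
α₁L₁ − α₂L₂ = 2.4×10⁻⁵×1.7187 − 14.1×10⁻⁶×1.7208 = 1.698552×10⁻⁵ m/K
ΔT = 2.10×10⁻³ / 1.698552×10⁻⁵ = 123.635 K
T = 11.1 + 123.635 = 134.735 °C

T = 134.7 °C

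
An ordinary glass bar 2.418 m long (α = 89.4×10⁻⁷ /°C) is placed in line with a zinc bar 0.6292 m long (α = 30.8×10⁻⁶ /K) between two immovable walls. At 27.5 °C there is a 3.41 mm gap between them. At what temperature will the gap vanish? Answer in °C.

T = 111 °C

Gap closes when ΔL₁ + ΔL₂ = 3.41 mm = 3.41×10⁻³ m
(α₁L₁ + α₂L₂)ΔT = g
α₁L₁ + α₂L₂ = 89.4×10⁻⁷×2.418 + 30.8×10⁻⁶×0.6292 = 4.099628×10⁻⁵ m/K
ΔT = 3.41×10⁻³ / 4.099628×10⁻⁵ = 83.18 K
T = 27.5 + 83.18 = 110.68 °C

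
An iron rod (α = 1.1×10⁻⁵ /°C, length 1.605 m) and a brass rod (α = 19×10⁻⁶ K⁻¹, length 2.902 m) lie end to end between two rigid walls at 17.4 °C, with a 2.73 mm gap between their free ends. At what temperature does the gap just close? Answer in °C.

T = 54.9 °C

α₁L₁ = 1.7655×10⁻⁵ m/K, α₂L₂ = 5.5138×10⁻⁵ m/K → total 7.2793×10⁻⁵ m/K
ΔT = g/(α₁L₁+α₂L₂) = 2.73×10⁻³ / 7.2793×10⁻⁵ = 37.504 K
T = 17.4 + 37.504 = 54.904 °C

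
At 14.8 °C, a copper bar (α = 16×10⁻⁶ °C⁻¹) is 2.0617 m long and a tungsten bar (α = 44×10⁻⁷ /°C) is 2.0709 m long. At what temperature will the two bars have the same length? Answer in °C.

L₁(1 + α₁ΔT) = L₂(1 + α₂ΔT) ⇒ ΔT = (L₂ − L₁)/(α₁L₁ − α₂L₂)
L₂ − L₁ = 2.0709 − 2.0617 = 9.20×10⁻³ m
α₁L₁ − α₂L₂ = 16×10⁻⁶×2.0617 − 44×10⁻⁷×2.0709 = 2.387524×10⁻⁵ m/K
ΔT = 9.20×10⁻³ / 2.387524×10⁻⁵ = 385.336 K
T = 14.8 + 385.336 = 400.136 °C

T = 400.1 °C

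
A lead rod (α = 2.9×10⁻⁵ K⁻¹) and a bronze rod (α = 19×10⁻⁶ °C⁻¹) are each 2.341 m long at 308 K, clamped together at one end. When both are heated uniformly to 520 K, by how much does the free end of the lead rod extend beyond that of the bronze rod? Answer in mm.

ΔT = 212 K
lead: ΔL = 2.9×10⁻⁵ × 2.341 m × 212 = 1.4392×10⁻² m = 14.392 mm
bronze: ΔL = 19×10⁻⁶ × 2.341 m × 212 = 9.4295×10⁻³ m = 9.4295 mm
difference = 14.392 − 9.4295 = 4.9625 mm

4.96 mm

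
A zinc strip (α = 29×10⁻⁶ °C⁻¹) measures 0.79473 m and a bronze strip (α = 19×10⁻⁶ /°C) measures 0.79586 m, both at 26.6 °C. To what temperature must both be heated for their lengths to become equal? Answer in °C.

T = 169.2 °C

L₁(1 + α₁ΔT) = L₂(1 + α₂ΔT) ⇒ ΔT = (L₂ − L₁)/(α₁L₁ − α₂L₂)
L₂ − L₁ = 0.79586 − 0.79473 = 1.13×10⁻³ m
α₁L₁ − α₂L₂ = 29×10⁻⁶×0.79473 − 19×10⁻⁶×0.79586 = 7.92583×10⁻⁶ m/K
ΔT = 1.13×10⁻³ / 7.92583×10⁻⁶ = 142.572 K
T = 26.6 + 142.572 = 169.172 °C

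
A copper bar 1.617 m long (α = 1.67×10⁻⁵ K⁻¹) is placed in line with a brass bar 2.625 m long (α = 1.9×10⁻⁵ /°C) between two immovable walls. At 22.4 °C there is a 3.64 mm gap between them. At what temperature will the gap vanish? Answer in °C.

α₁L₁ = 2.70039×10⁻⁵ m/K, α₂L₂ = 4.9875×10⁻⁵ m/K → total 7.68789×10⁻⁵ m/K
ΔT = g/(α₁L₁+α₂L₂) = 3.64×10⁻³ / 7.68789×10⁻⁵ = 47.347 K
T = 22.4 + 47.347 = 69.747 °C

T = 69.7 °C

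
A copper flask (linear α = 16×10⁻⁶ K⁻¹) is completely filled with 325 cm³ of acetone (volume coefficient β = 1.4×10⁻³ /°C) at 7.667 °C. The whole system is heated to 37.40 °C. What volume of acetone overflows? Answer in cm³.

The flask also expands: β_container ≈ 3α = 4.8×10⁻⁵ /K
Net overflow = V₀(β_liq − 3α_cont)ΔT
β − 3α = 1.40×10⁻³ − 4.8×10⁻⁵ = 1.352×10⁻³ /K; ΔT = 29.733 K
ΔV = 325 × 1.352×10⁻³ × 29.733 = 13.1 cm³

13.1 cm³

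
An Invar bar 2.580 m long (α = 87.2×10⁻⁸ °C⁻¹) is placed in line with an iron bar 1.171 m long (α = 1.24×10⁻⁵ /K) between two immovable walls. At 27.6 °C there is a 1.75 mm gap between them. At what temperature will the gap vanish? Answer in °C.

Gap closes when ΔL₁ + ΔL₂ = 1.75 mm = 1.75×10⁻³ m
(α₁L₁ + α₂L₂)ΔT = g
α₁L₁ + α₂L₂ = 87.2×10⁻⁸×2.580 + 1.24×10⁻⁵×1.171 = 1.677016×10⁻⁵ m/K
ΔT = 1.75×10⁻³ / 1.677016×10⁻⁵ = 104.35 K
T = 27.6 + 104.35 = 131.95 °C

T = 132 °C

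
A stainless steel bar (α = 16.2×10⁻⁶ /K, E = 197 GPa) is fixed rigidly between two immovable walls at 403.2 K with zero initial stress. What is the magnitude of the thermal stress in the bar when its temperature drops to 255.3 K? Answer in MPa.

σ = 472 MPa

Fully constrained: the free strain ε = αΔT is blocked, so σ = Eε = EαΔT.
|ΔT| = 147.9 K
σ = 197×10⁹ × 16.2×10⁻⁶ × 147.9 = 4.72×10⁸ Pa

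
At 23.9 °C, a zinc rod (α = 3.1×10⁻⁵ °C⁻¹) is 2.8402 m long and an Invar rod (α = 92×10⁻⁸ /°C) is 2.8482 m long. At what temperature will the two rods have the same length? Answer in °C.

L₁(1 + α₁ΔT) = L₂(1 + α₂ΔT) ⇒ ΔT = (L₂ − L₁)/(α₁L₁ − α₂L₂)
L₂ − L₁ = 2.8482 − 2.8402 = 8.00×10⁻³ m
α₁L₁ − α₂L₂ = 3.1×10⁻⁵×2.8402 − 92×10⁻⁸×2.8482 = 8.5425856×10⁻⁵ m/K
ΔT = 8.00×10⁻³ / 8.5425856×10⁻⁵ = 93.648 K
T = 23.9 + 93.648 = 117.548 °C

T = 117.5 °C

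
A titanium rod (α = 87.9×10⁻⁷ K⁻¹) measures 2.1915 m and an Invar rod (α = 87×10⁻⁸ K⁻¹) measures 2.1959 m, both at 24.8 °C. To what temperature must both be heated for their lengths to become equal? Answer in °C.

T = 278.4 °C

L₁(1 + α₁ΔT) = L₂(1 + α₂ΔT) ⇒ ΔT = (L₂ − L₁)/(α₁L₁ − α₂L₂)
L₂ − L₁ = 2.1959 − 2.1915 = 4.40×10⁻³ m
α₁L₁ − α₂L₂ = 87.9×10⁻⁷×2.1915 − 87×10⁻⁸×2.1959 = 1.7352852×10⁻⁵ m/K
ΔT = 4.40×10⁻³ / 1.7352852×10⁻⁵ = 253.561 K
T = 24.8 + 253.561 = 278.361 °C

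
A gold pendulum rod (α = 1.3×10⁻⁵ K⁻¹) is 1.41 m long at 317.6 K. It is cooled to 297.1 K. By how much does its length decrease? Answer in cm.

|ΔT| = |297.1 − 317.6| = 20.5 K
ΔL = αL₀ΔT = (1.3×10⁻⁵)(1.41)(20.5) = 3.76×10⁻⁴ m

ΔL = 0.0376 cm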